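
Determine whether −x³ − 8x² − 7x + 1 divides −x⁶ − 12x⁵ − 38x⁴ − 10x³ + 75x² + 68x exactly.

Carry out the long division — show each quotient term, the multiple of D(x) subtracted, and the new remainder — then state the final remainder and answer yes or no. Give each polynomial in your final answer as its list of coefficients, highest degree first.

Step 1: lead(−x⁶ − 12x⁵ − 38x⁴ − 10x³ + 75x² + 68x) ÷ lead(D) = −x⁶ ÷ −x³ = x³. Subtract (x³)·D = −x⁶ − 8x⁵ − 7x⁴ + x³. Remainder: −4x⁵ − 31x⁴ − 11x³ + 75x² + 68x.
Step 2: lead(−4x⁵ − 31x⁴ − 11x³ + 75x² + 68x) ÷ lead(D) = −4x⁵ ÷ −x³ = 4x². Subtract (4x²)·D = −4x⁵ − 32x⁴ − 28x³ + 4x². Remainder: x⁴ + 17x³ + 71x² + 68x.
Step 3: lead(x⁴ + 17x³ + 71x² + 68x) ÷ lead(D) = x⁴ ÷ −x³ = −x. Subtract (−x)·D = x⁴ + 8x³ + 7x² − x. Remainder: 9x³ + 64x² + 69x.
Step 4: lead(9x³ + 64x² + 69x) ÷ lead(D) = 9x³ ÷ −x³ = −9. Subtract (−9)·D = 9x³ + 72x² + 63x − 9. Remainder: −8x² + 6x + 9.

R = [-8, 6, 9], so D(x) is not a factor of P(x). no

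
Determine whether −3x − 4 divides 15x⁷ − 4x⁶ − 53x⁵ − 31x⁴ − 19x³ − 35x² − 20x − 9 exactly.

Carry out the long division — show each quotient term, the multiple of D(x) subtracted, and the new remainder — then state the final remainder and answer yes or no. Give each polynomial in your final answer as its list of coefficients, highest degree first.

Step 1: lead(15x⁷ − 4x⁶ − 53x⁵ − 31x⁴ − 19x³ − 35x² − 20x − 9) ÷ lead(D) = 15x⁷ ÷ −3x = −5x⁶. Subtract (−5x⁶)·D = 15x⁷ + 20x⁶. Remainder: −24x⁶ − 53x⁵ − 31x⁴ − 19x³ − 35x² − 20x − 9.
Step 2: lead(−24x⁶ − 53x⁵ − 31x⁴ − 19x³ − 35x² − 20x − 9) ÷ lead(D) = −24x⁶ ÷ −3x = 8x⁵. Subtract (8x⁵)·D = −24x⁶ − 32x⁵. Remainder: −21x⁵ − 31x⁴ − 19x³ − 35x² − 20x − 9.
Step 3: lead(−21x⁵ − 31x⁴ − 19x³ − 35x² − 20x − 9) ÷ lead(D) = −21x⁵ ÷ −3x = 7x⁴. Subtract (7x⁴)·D = −21x⁵ − 28x⁴. Remainder: −3x⁴ − 19x³ − 35x² − 20x − 9.
Step 4: lead(−3x⁴ − 19x³ − 35x² − 20x − 9) ÷ lead(D) = −3x⁴ ÷ −3x = x³. Subtract (x³)·D = −3x⁴ − 4x³. Remainder: −15x³ − 35x² − 20x − 9.
Step 5: lead(−15x³ − 35x² − 20x − 9) ÷ lead(D) = −15x³ ÷ −3x = 5x². Subtract (5x²)·D = −15x³ − 20x². Remainder: −15x² − 20x − 9.
Step 6: lead(−15x² − 20x − 9) ÷ lead(D) = −15x² ÷ −3x = 5x. Subtract (5x)·D = −15x² − 20x. Remainder: −9.

R = [-9], so D(x) is not a factor of P(x). no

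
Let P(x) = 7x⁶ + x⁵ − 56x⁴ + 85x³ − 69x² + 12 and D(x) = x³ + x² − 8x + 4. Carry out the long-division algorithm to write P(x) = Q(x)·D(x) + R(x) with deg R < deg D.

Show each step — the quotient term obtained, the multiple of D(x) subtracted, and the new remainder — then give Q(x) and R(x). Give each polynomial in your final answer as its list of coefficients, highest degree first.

Q = [7, -6, 6, 3]; R = [0]

Step 1: lead(7x⁶ + x⁵ − 56x⁴ + 85x³ − 69x² + 12) ÷ lead(D) = 7x⁶ ÷ x³ = 7x³. Subtract (7x³)·D = 7x⁶ + 7x⁵ − 56x⁴ + 28x³. Remainder: −6x⁵ + 57x³ − 69x² + 12.
Step 2: lead(−6x⁵ + 57x³ − 69x² + 12) ÷ lead(D) = −6x⁵ ÷ x³ = −6x². Subtract (−6x²)·D = −6x⁵ − 6x⁴ + 48x³ − 24x². Remainder: 6x⁴ + 9x³ − 45x² + 12.
Step 3: lead(6x⁴ + 9x³ − 45x² + 12) ÷ lead(D) = 6x⁴ ÷ x³ = 6x. Subtract (6x)·D = 6x⁴ + 6x³ − 48x² + 24x. Remainder: 3x³ + 3x² − 24x + 12.
Step 4: lead(3x³ + 3x² − 24x + 12) ÷ lead(D) = 3x³ ÷ x³ = 3. Subtract (3)·D = 3x³ + 3x² − 24x + 12. Remainder: 0.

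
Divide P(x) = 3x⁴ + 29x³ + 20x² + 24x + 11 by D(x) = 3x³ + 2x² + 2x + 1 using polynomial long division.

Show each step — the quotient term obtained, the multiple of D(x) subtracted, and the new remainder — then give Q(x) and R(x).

Q(x) = x + 9; R(x) = 5x + 2

Step 1: lead(3x⁴ + 29x³ + 20x² + 24x + 11) ÷ lead(D) = 3x⁴ ÷ 3x³ = x. Subtract (x)·D = 3x⁴ + 2x³ + 2x² + x. Remainder: 27x³ + 18x² + 23x + 11.
Step 2: lead(27x³ + 18x² + 23x + 11) ÷ lead(D) = 27x³ ÷ 3x³ = 9. Subtract (9)·D = 27x³ + 18x² + 18x + 9. Remainder: 5x + 2.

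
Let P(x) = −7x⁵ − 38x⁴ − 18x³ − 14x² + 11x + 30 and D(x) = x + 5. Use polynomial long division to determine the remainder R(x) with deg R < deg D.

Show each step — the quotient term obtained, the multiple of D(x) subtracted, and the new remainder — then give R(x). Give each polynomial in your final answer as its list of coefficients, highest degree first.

R = [0]

Step 1: lead(−7x⁵ − 38x⁴ − 18x³ − 14x² + 11x + 30) ÷ lead(D) = −7x⁵ ÷ x = −7x⁴. Subtract (−7x⁴)·D = −7x⁵ − 35x⁴. Remainder: −3x⁴ − 18x³ − 14x² + 11x + 30.
Step 2: lead(−3x⁴ − 18x³ − 14x² + 11x + 30) ÷ lead(D) = −3x⁴ ÷ x = −3x³. Subtract (−3x³)·D = −3x⁴ − 15x³. Remainder: −3x³ − 14x² + 11x + 30.
Step 3: lead(−3x³ − 14x² + 11x + 30) ÷ lead(D) = −3x³ ÷ x = −3x². Subtract (−3x²)·D = −3x³ − 15x². Remainder: x² + 11x + 30.
Step 4: lead(x² + 11x + 30) ÷ lead(D) = x² ÷ x = x. Subtract (x)·D = x² + 5x. Remainder: 6x + 30.
Step 5: lead(6x + 30) ÷ lead(D) = 6x ÷ x = 6. Subtract (6)·D = 6x + 30. Remainder: 0.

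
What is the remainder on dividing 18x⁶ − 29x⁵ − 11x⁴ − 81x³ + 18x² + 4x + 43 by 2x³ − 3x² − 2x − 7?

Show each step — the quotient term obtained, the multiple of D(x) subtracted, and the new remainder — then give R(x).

R(x) = −6x² + 4x − 6

Step 1: lead(18x⁶ − 29x⁵ − 11x⁴ − 81x³ + 18x² + 4x + 43) ÷ lead(D) = 18x⁶ ÷ 2x³ = 9x³. Subtract (9x³)·D = 18x⁶ − 27x⁵ − 18x⁴ − 63x³. Remainder: −2x⁵ + 7x⁴ − 18x³ + 18x² + 4x + 43.
Step 2: lead(−2x⁵ + 7x⁴ − 18x³ + 18x² + 4x + 43) ÷ lead(D) = −2x⁵ ÷ 2x³ = −x². Subtract (−x²)·D = −2x⁵ + 3x⁴ + 2x³ + 7x². Remainder: 4x⁴ − 20x³ + 11x² + 4x + 43.
Step 3: lead(4x⁴ − 20x³ + 11x² + 4x + 43) ÷ lead(D) = 4x⁴ ÷ 2x³ = 2x. Subtract (2x)·D = 4x⁴ − 6x³ − 4x² − 14x. Remainder: −14x³ + 15x² + 18x + 43.
Step 4: lead(−14x³ + 15x² + 18x + 43) ÷ lead(D) = −14x³ ÷ 2x³ = −7. Subtract (−7)·D = −14x³ + 21x² + 14x + 49. Remainder: −6x² + 4x − 6.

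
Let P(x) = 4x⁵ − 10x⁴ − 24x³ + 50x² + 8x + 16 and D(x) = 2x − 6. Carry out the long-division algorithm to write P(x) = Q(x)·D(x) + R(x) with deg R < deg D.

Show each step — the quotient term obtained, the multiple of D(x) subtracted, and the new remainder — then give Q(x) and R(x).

Step 1: lead(4x⁵ − 10x⁴ − 24x³ + 50x² + 8x + 16) ÷ lead(D) = 4x⁵ ÷ 2x = 2x⁴. Subtract (2x⁴)·D = 4x⁵ − 12x⁴. Remainder: 2x⁴ − 24x³ + 50x² + 8x + 16.
Step 2: lead(2x⁴ − 24x³ + 50x² + 8x + 16) ÷ lead(D) = 2x⁴ ÷ 2x = x³. Subtract (x³)·D = 2x⁴ − 6x³. Remainder: −18x³ + 50x² + 8x + 16.
Step 3: lead(−18x³ + 50x² + 8x + 16) ÷ lead(D) = −18x³ ÷ 2x = −9x². Subtract (−9x²)·D = −18x³ + 54x². Remainder: −4x² + 8x + 16.
Step 4: lead(−4x² + 8x + 16) ÷ lead(D) = −4x² ÷ 2x = −2x. Subtract (−2x)·D = −4x² + 12x. Remainder: −4x + 16.
Step 5: lead(−4x + 16) ÷ lead(D) = −4x ÷ 2x = −2. Subtract (−2)·D = −4x + 12. Remainder: 4.

Q(x) = 2x⁴ + x³ − 9x² − 2x − 2; R(x) = 4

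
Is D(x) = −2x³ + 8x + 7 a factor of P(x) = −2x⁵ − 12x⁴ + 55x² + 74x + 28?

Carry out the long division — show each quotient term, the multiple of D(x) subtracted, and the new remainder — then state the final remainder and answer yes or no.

Step 1: lead(−2x⁵ − 12x⁴ + 55x² + 74x + 28) ÷ lead(D) = −2x⁵ ÷ −2x³ = x². Subtract (x²)·D = −2x⁵ + 8x³ + 7x². Remainder: −12x⁴ − 8x³ + 48x² + 74x + 28.
Step 2: lead(−12x⁴ − 8x³ + 48x² + 74x + 28) ÷ lead(D) = −12x⁴ ÷ −2x³ = 6x. Subtract (6x)·D = −12x⁴ + 48x² + 42x. Remainder: −8x³ + 32x + 28.
Step 3: lead(−8x³ + 32x + 28) ÷ lead(D) = −8x³ ÷ −2x³ = 4. Subtract (4)·D = −8x³ + 32x + 28. Remainder: 0.

R(x) = 0, so D(x) is a factor of P(x). yes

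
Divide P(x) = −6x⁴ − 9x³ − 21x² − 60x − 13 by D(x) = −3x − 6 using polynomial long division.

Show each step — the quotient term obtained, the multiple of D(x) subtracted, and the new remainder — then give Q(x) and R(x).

Step 1: lead(−6x⁴ − 9x³ − 21x² − 60x − 13) ÷ lead(D) = −6x⁴ ÷ −3x = 2x³. Subtract (2x³)·D = −6x⁴ − 12x³. Remainder: 3x³ − 21x² − 60x − 13.
Step 2: lead(3x³ − 21x² − 60x − 13) ÷ lead(D) = 3x³ ÷ −3x = −x². Subtract (−x²)·D = 3x³ + 6x². Remainder: −27x² − 60x − 13.
Step 3: lead(−27x² − 60x − 13) ÷ lead(D) = −27x² ÷ −3x = 9x. Subtract (9x)·D = −27x² − 54x. Remainder: −6x − 13.
Step 4: lead(−6x − 13) ÷ lead(D) = −6x ÷ −3x = 2. Subtract (2)·D = −6x − 12. Remainder: −1.

Q(x) = 2x³ − x² + 9x + 2; R(x) = −1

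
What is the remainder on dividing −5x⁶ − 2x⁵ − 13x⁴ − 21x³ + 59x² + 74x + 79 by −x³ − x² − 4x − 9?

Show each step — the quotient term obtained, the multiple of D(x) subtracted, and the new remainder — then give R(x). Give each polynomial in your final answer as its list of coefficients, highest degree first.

Step 1: lead(−5x⁶ − 2x⁵ − 13x⁴ − 21x³ + 59x² + 74x + 79) ÷ lead(D) = −5x⁶ ÷ −x³ = 5x³. Subtract (5x³)·D = −5x⁶ − 5x⁵ − 20x⁴ − 45x³. Remainder: 3x⁵ + 7x⁴ + 24x³ + 59x² + 74x + 79.
Step 2: lead(3x⁵ + 7x⁴ + 24x³ + 59x² + 74x + 79) ÷ lead(D) = 3x⁵ ÷ −x³ = −3x². Subtract (−3x²)·D = 3x⁵ + 3x⁴ + 12x³ + 27x². Remainder: 4x⁴ + 12x³ + 32x² + 74x + 79.
Step 3: lead(4x⁴ + 12x³ + 32x² + 74x + 79) ÷ lead(D) = 4x⁴ ÷ −x³ = −4x. Subtract (−4x)·D = 4x⁴ + 4x³ + 16x² + 36x. Remainder: 8x³ + 16x² + 38x + 79.
Step 4: lead(8x³ + 16x² + 38x + 79) ÷ lead(D) = 8x³ ÷ −x³ = −8. Subtract (−8)·D = 8x³ + 8x² + 32x + 72. Remainder: 8x² + 6x + 7.

R = [8, 6, 7]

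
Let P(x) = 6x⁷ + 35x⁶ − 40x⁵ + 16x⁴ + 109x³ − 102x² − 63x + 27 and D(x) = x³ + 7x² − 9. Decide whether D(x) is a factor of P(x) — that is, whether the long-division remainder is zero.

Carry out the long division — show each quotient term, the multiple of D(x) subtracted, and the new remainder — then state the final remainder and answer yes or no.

Step 1: lead(6x⁷ + 35x⁶ − 40x⁵ + 16x⁴ + 109x³ − 102x² − 63x + 27) ÷ lead(D) = 6x⁷ ÷ x³ = 6x⁴. Subtract (6x⁴)·D = 6x⁷ + 42x⁶ − 54x⁴. Remainder: −7x⁶ − 40x⁵ + 70x⁴ + 109x³ − 102x² − 63x + 27.
Step 2: lead(−7x⁶ − 40x⁵ + 70x⁴ + 109x³ − 102x² − 63x + 27) ÷ lead(D) = −7x⁶ ÷ x³ = −7x³. Subtract (−7x³)·D = −7x⁶ − 49x⁵ + 63x³. Remainder: 9x⁵ + 70x⁴ + 46x³ − 102x² − 63x + 27.
Step 3: lead(9x⁵ + 70x⁴ + 46x³ − 102x² − 63x + 27) ÷ lead(D) = 9x⁵ ÷ x³ = 9x². Subtract (9x²)·D = 9x⁵ + 63x⁴ − 81x². Remainder: 7x⁴ + 46x³ − 21x² − 63x + 27.
Step 4: lead(7x⁴ + 46x³ − 21x² − 63x + 27) ÷ lead(D) = 7x⁴ ÷ x³ = 7x. Subtract (7x)·D = 7x⁴ + 49x³ − 63x. Remainder: −3x³ − 21x² + 27.
Step 5: lead(−3x³ − 21x² + 27) ÷ lead(D) = −3x³ ÷ x³ = −3. Subtract (−3)·D = −3x³ − 21x² + 27. Remainder: 0.

R(x) = 0, so D(x) is a factor of P(x). yes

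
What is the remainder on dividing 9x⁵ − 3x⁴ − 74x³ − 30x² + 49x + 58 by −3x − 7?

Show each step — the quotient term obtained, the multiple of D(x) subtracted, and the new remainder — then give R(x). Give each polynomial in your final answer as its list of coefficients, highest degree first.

R = [9]

Step 1: lead(9x⁵ − 3x⁴ − 74x³ − 30x² + 49x + 58) ÷ lead(D) = 9x⁵ ÷ −3x = −3x⁴. Subtract (−3x⁴)·D = 9x⁵ + 21x⁴. Remainder: −24x⁴ − 74x³ − 30x² + 49x + 58.
Step 2: lead(−24x⁴ − 74x³ − 30x² + 49x + 58) ÷ lead(D) = −24x⁴ ÷ −3x = 8x³. Subtract (8x³)·D = −24x⁴ − 56x³. Remainder: −18x³ − 30x² + 49x + 58.
Step 3: lead(−18x³ − 30x² + 49x + 58) ÷ lead(D) = −18x³ ÷ −3x = 6x². Subtract (6x²)·D = −18x³ − 42x². Remainder: 12x² + 49x + 58.
Step 4: lead(12x² + 49x + 58) ÷ lead(D) = 12x² ÷ −3x = −4x. Subtract (−4x)·D = 12x² + 28x. Remainder: 21x + 58.
Step 5: lead(21x + 58) ÷ lead(D) = 21x ÷ −3x = −7. Subtract (−7)·D = 21x + 49. Remainder: 9.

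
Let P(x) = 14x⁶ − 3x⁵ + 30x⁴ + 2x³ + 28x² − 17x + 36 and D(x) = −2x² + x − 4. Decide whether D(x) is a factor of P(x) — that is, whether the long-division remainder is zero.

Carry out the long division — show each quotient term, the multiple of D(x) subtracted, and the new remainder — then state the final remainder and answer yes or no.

R(x) = 0, so D(x) is a factor of P(x). yes

Step 1: lead(14x⁶ − 3x⁵ + 30x⁴ + 2x³ + 28x² − 17x + 36) ÷ lead(D) = 14x⁶ ÷ −2x² = −7x⁴. Subtract (−7x⁴)·D = 14x⁶ − 7x⁵ + 28x⁴. Remainder: 4x⁵ + 2x⁴ + 2x³ + 28x² − 17x + 36.
Step 2: lead(4x⁵ + 2x⁴ + 2x³ + 28x² − 17x + 36) ÷ lead(D) = 4x⁵ ÷ −2x² = −2x³. Subtract (−2x³)·D = 4x⁵ − 2x⁴ + 8x³. Remainder: 4x⁴ − 6x³ + 28x² − 17x + 36.
Step 3: lead(4x⁴ − 6x³ + 28x² − 17x + 36) ÷ lead(D) = 4x⁴ ÷ −2x² = −2x². Subtract (−2x²)·D = 4x⁴ − 2x³ + 8x². Remainder: −4x³ + 20x² − 17x + 36.
Step 4: lead(−4x³ + 20x² − 17x + 36) ÷ lead(D) = −4x³ ÷ −2x² = 2x. Subtract (2x)·D = −4x³ + 2x² − 8x. Remainder: 18x² − 9x + 36.
Step 5: lead(18x² − 9x + 36) ÷ lead(D) = 18x² ÷ −2x² = −9. Subtract (−9)·D = 18x² − 9x + 36. Remainder: 0.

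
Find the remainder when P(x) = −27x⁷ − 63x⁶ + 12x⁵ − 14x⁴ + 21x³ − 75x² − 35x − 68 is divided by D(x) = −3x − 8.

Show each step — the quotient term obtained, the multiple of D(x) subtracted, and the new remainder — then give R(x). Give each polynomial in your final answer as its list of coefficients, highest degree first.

R = [4]

Step 1: lead(−27x⁷ − 63x⁶ + 12x⁵ − 14x⁴ + 21x³ − 75x² − 35x − 68) ÷ lead(D) = −27x⁷ ÷ −3x = 9x⁶. Subtract (9x⁶)·D = −27x⁷ − 72x⁶. Remainder: 9x⁶ + 12x⁵ − 14x⁴ + 21x³ − 75x² − 35x − 68.
Step 2: lead(9x⁶ + 12x⁵ − 14x⁴ + 21x³ − 75x² − 35x − 68) ÷ lead(D) = 9x⁶ ÷ −3x = −3x⁵. Subtract (−3x⁵)·D = 9x⁶ + 24x⁵. Remainder: −12x⁵ − 14x⁴ + 21x³ − 75x² − 35x − 68.
Step 3: lead(−12x⁵ − 14x⁴ + 21x³ − 75x² − 35x − 68) ÷ lead(D) = −12x⁵ ÷ −3x = 4x⁴. Subtract (4x⁴)·D = −12x⁵ − 32x⁴. Remainder: 18x⁴ + 21x³ − 75x² − 35x − 68.
Step 4: lead(18x⁴ + 21x³ − 75x² − 35x − 68) ÷ lead(D) = 18x⁴ ÷ −3x = −6x³. Subtract (−6x³)·D = 18x⁴ + 48x³. Remainder: −27x³ − 75x² − 35x − 68.
Step 5: lead(−27x³ − 75x² − 35x − 68) ÷ lead(D) = −27x³ ÷ −3x = 9x². Subtract (9x²)·D = −27x³ − 72x². Remainder: −3x² − 35x − 68.
Step 6: lead(−3x² − 35x − 68) ÷ lead(D) = −3x² ÷ −3x = x. Subtract (x)·D = −3x² − 8x. Remainder: −27x − 68.
Step 7: lead(−27x − 68) ÷ lead(D) = −27x ÷ −3x = 9. Subtract (9)·D = −27x − 72. Remainder: 4.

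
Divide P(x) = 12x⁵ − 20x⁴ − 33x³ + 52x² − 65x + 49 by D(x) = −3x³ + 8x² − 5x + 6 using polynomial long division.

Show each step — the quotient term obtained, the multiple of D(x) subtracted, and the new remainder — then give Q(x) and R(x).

Q(x) = −4x² − 4x + 7; R(x) = −6x + 7

Step 1: lead(12x⁵ − 20x⁴ − 33x³ + 52x² − 65x + 49) ÷ lead(D) = 12x⁵ ÷ −3x³ = −4x². Subtract (−4x²)·D = 12x⁵ − 32x⁴ + 20x³ − 24x². Remainder: 12x⁴ − 53x³ + 76x² − 65x + 49.
Step 2: lead(12x⁴ − 53x³ + 76x² − 65x + 49) ÷ lead(D) = 12x⁴ ÷ −3x³ = −4x. Subtract (−4x)·D = 12x⁴ − 32x³ + 20x² − 24x. Remainder: −21x³ + 56x² − 41x + 49.
Step 3: lead(−21x³ + 56x² − 41x + 49) ÷ lead(D) = −21x³ ÷ −3x³ = 7. Subtract (7)·D = −21x³ + 56x² − 35x + 42. Remainder: −6x + 7.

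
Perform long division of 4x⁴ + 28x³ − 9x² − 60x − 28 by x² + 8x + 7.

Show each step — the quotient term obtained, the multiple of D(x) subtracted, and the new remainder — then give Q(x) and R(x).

Q(x) = 4x² − 4x − 5; R(x) = 8x + 7

Step 1: lead(4x⁴ + 28x³ − 9x² − 60x − 28) ÷ lead(D) = 4x⁴ ÷ x² = 4x². Subtract (4x²)·D = 4x⁴ + 32x³ + 28x². Remainder: −4x³ − 37x² − 60x − 28.
Step 2: lead(−4x³ − 37x² − 60x − 28) ÷ lead(D) = −4x³ ÷ x² = −4x. Subtract (−4x)·D = −4x³ − 32x² − 28x. Remainder: −5x² − 32x − 28.
Step 3: lead(−5x² − 32x − 28) ÷ lead(D) = −5x² ÷ x² = −5. Subtract (−5)·D = −5x² − 40x − 35. Remainder: 8x + 7.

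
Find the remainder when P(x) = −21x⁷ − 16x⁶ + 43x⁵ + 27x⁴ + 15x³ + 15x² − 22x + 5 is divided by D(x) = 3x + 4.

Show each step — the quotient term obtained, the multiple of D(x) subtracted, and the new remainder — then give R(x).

R(x) = −3

Step 1: lead(−21x⁷ − 16x⁶ + 43x⁵ + 27x⁴ + 15x³ + 15x² − 22x + 5) ÷ lead(D) = −21x⁷ ÷ 3x = −7x⁶. Subtract (−7x⁶)·D = −21x⁷ − 28x⁶. Remainder: 12x⁶ + 43x⁵ + 27x⁴ + 15x³ + 15x² − 22x + 5.
Step 2: lead(12x⁶ + 43x⁵ + 27x⁴ + 15x³ + 15x² − 22x + 5) ÷ lead(D) = 12x⁶ ÷ 3x = 4x⁵. Subtract (4x⁵)·D = 12x⁶ + 16x⁵. Remainder: 27x⁵ + 27x⁴ + 15x³ + 15x² − 22x + 5.
Step 3: lead(27x⁵ + 27x⁴ + 15x³ + 15x² − 22x + 5) ÷ lead(D) = 27x⁵ ÷ 3x = 9x⁴. Subtract (9x⁴)·D = 27x⁵ + 36x⁴. Remainder: −9x⁴ + 15x³ + 15x² − 22x + 5.
Step 4: lead(−9x⁴ + 15x³ + 15x² − 22x + 5) ÷ lead(D) = −9x⁴ ÷ 3x = −3x³. Subtract (−3x³)·D = −9x⁴ − 12x³. Remainder: 27x³ + 15x² − 22x + 5.
Step 5: lead(27x³ + 15x² − 22x + 5) ÷ lead(D) = 27x³ ÷ 3x = 9x². Subtract (9x²)·D = 27x³ + 36x². Remainder: −21x² − 22x + 5.
Step 6: lead(−21x² − 22x + 5) ÷ lead(D) = −21x² ÷ 3x = −7x. Subtract (−7x)·D = −21x² − 28x. Remainder: 6x + 5.
Step 7: lead(6x + 5) ÷ lead(D) = 6x ÷ 3x = 2. Subtract (2)·D = 6x + 8. Remainder: −3.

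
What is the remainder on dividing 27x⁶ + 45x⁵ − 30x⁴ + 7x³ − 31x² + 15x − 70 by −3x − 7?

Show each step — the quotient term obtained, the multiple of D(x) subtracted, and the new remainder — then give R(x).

Step 1: lead(27x⁶ + 45x⁵ − 30x⁴ + 7x³ − 31x² + 15x − 70) ÷ lead(D) = 27x⁶ ÷ −3x = −9x⁵. Subtract (−9x⁵)·D = 27x⁶ + 63x⁵. Remainder: −18x⁵ − 30x⁴ + 7x³ − 31x² + 15x − 70.
Step 2: lead(−18x⁵ − 30x⁴ + 7x³ − 31x² + 15x − 70) ÷ lead(D) = −18x⁵ ÷ −3x = 6x⁴. Subtract (6x⁴)·D = −18x⁵ − 42x⁴. Remainder: 12x⁴ + 7x³ − 31x² + 15x − 70.
Step 3: lead(12x⁴ + 7x³ − 31x² + 15x − 70) ÷ lead(D) = 12x⁴ ÷ −3x = −4x³. Subtract (−4x³)·D = 12x⁴ + 28x³. Remainder: −21x³ − 31x² + 15x − 70.
Step 4: lead(−21x³ − 31x² + 15x − 70) ÷ lead(D) = −21x³ ÷ −3x = 7x². Subtract (7x²)·D = −21x³ − 49x². Remainder: 18x² + 15x − 70.
Step 5: lead(18x² + 15x − 70) ÷ lead(D) = 18x² ÷ −3x = −6x. Subtract (−6x)·D = 18x² + 42x. Remainder: −27x − 70.
Step 6: lead(−27x − 70) ÷ lead(D) = −27x ÷ −3x = 9. Subtract (9)·D = −27x − 63. Remainder: −7.

R(x) = −7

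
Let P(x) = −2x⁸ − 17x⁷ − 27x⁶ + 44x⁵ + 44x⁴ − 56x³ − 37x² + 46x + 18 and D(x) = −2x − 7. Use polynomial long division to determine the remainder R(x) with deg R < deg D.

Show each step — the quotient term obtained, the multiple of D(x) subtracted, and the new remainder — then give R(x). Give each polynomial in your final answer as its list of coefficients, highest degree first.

Step 1: lead(−2x⁸ − 17x⁷ − 27x⁶ + 44x⁵ + 44x⁴ − 56x³ − 37x² + 46x + 18) ÷ lead(D) = −2x⁸ ÷ −2x = x⁷. Subtract (x⁷)·D = −2x⁸ − 7x⁷. Remainder: −10x⁷ − 27x⁶ + 44x⁵ + 44x⁴ − 56x³ − 37x² + 46x + 18.
Step 2: lead(−10x⁷ − 27x⁶ + 44x⁵ + 44x⁴ − 56x³ − 37x² + 46x + 18) ÷ lead(D) = −10x⁷ ÷ −2x = 5x⁶. Subtract (5x⁶)·D = −10x⁷ − 35x⁶. Remainder: 8x⁶ + 44x⁵ + 44x⁴ − 56x³ − 37x² + 46x + 18.
Step 3: lead(8x⁶ + 44x⁵ + 44x⁴ − 56x³ − 37x² + 46x + 18) ÷ lead(D) = 8x⁶ ÷ −2x = −4x⁵. Subtract (−4x⁵)·D = 8x⁶ + 28x⁵. Remainder: 16x⁵ + 44x⁴ − 56x³ − 37x² + 46x + 18.
Step 4: lead(16x⁵ + 44x⁴ − 56x³ − 37x² + 46x + 18) ÷ lead(D) = 16x⁵ ÷ −2x = −8x⁴. Subtract (−8x⁴)·D = 16x⁵ + 56x⁴. Remainder: −12x⁴ − 56x³ − 37x² + 46x + 18.
Step 5: lead(−12x⁴ − 56x³ − 37x² + 46x + 18) ÷ lead(D) = −12x⁴ ÷ −2x = 6x³. Subtract (6x³)·D = −12x⁴ − 42x³. Remainder: −14x³ − 37x² + 46x + 18.
Step 6: lead(−14x³ − 37x² + 46x + 18) ÷ lead(D) = −14x³ ÷ −2x = 7x². Subtract (7x²)·D = −14x³ − 49x². Remainder: 12x² + 46x + 18.
Step 7: lead(12x² + 46x + 18) ÷ lead(D) = 12x² ÷ −2x = −6x. Subtract (−6x)·D = 12x² + 42x. Remainder: 4x + 18.
Step 8: lead(4x + 18) ÷ lead(D) = 4x ÷ −2x = −2. Subtract (−2)·D = 4x + 14. Remainder: 4.

R = [4]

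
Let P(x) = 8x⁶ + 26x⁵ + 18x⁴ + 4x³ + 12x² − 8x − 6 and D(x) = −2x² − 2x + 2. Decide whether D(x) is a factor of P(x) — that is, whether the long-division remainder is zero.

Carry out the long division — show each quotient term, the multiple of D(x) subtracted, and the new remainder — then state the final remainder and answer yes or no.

Step 1: lead(8x⁶ + 26x⁵ + 18x⁴ + 4x³ + 12x² − 8x − 6) ÷ lead(D) = 8x⁶ ÷ −2x² = −4x⁴. Subtract (−4x⁴)·D = 8x⁶ + 8x⁵ − 8x⁴. Remainder: 18x⁵ + 26x⁴ + 4x³ + 12x² − 8x − 6.
Step 2: lead(18x⁵ + 26x⁴ + 4x³ + 12x² − 8x − 6) ÷ lead(D) = 18x⁵ ÷ −2x² = −9x³. Subtract (−9x³)·D = 18x⁵ + 18x⁴ − 18x³. Remainder: 8x⁴ + 22x³ + 12x² − 8x − 6.
Step 3: lead(8x⁴ + 22x³ + 12x² − 8x − 6) ÷ lead(D) = 8x⁴ ÷ −2x² = −4x². Subtract (−4x²)·D = 8x⁴ + 8x³ − 8x². Remainder: 14x³ + 20x² − 8x − 6.
Step 4: lead(14x³ + 20x² − 8x − 6) ÷ lead(D) = 14x³ ÷ −2x² = −7x. Subtract (−7x)·D = 14x³ + 14x² − 14x. Remainder: 6x² + 6x − 6.
Step 5: lead(6x² + 6x − 6) ÷ lead(D) = 6x² ÷ −2x² = −3. Subtract (−3)·D = 6x² + 6x − 6. Remainder: 0.

R(x) = 0, so D(x) is a factor of P(x). yes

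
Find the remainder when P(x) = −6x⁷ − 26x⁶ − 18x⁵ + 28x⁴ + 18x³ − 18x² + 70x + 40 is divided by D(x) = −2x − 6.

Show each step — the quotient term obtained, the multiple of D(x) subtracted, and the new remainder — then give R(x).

R(x) = −8

Step 1: lead(−6x⁷ − 26x⁶ − 18x⁵ + 28x⁴ + 18x³ − 18x² + 70x + 40) ÷ lead(D) = −6x⁷ ÷ −2x = 3x⁶. Subtract (3x⁶)·D = −6x⁷ − 18x⁶. Remainder: −8x⁶ − 18x⁵ + 28x⁴ + 18x³ − 18x² + 70x + 40.
Step 2: lead(−8x⁶ − 18x⁵ + 28x⁴ + 18x³ − 18x² + 70x + 40) ÷ lead(D) = −8x⁶ ÷ −2x = 4x⁵. Subtract (4x⁵)·D = −8x⁶ − 24x⁵. Remainder: 6x⁵ + 28x⁴ + 18x³ − 18x² + 70x + 40.
Step 3: lead(6x⁵ + 28x⁴ + 18x³ − 18x² + 70x + 40) ÷ lead(D) = 6x⁵ ÷ −2x = −3x⁴. Subtract (−3x⁴)·D = 6x⁵ + 18x⁴. Remainder: 10x⁴ + 18x³ − 18x² + 70x + 40.
Step 4: lead(10x⁴ + 18x³ − 18x² + 70x + 40) ÷ lead(D) = 10x⁴ ÷ −2x = −5x³. Subtract (−5x³)·D = 10x⁴ + 30x³. Remainder: −12x³ − 18x² + 70x + 40.
Step 5: lead(−12x³ − 18x² + 70x + 40) ÷ lead(D) = −12x³ ÷ −2x = 6x². Subtract (6x²)·D = −12x³ − 36x². Remainder: 18x² + 70x + 40.
Step 6: lead(18x² + 70x + 40) ÷ lead(D) = 18x² ÷ −2x = −9x. Subtract (−9x)·D = 18x² + 54x. Remainder: 16x + 40.
Step 7: lead(16x + 40) ÷ lead(D) = 16x ÷ −2x = −8. Subtract (−8)·D = 16x + 48. Remainder: −8.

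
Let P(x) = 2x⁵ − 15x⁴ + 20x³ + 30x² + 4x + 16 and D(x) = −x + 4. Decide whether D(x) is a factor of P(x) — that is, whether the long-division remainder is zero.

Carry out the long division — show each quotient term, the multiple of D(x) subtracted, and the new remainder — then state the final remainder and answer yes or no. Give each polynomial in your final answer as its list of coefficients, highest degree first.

R = [0], so D(x) is a factor of P(x). yes

Step 1: lead(2x⁵ − 15x⁴ + 20x³ + 30x² + 4x + 16) ÷ lead(D) = 2x⁵ ÷ −x = −2x⁴. Subtract (−2x⁴)·D = 2x⁵ − 8x⁴. Remainder: −7x⁴ + 20x³ + 30x² + 4x + 16.
Step 2: lead(−7x⁴ + 20x³ + 30x² + 4x + 16) ÷ lead(D) = −7x⁴ ÷ −x = 7x³. Subtract (7x³)·D = −7x⁴ + 28x³. Remainder: −8x³ + 30x² + 4x + 16.
Step 3: lead(−8x³ + 30x² + 4x + 16) ÷ lead(D) = −8x³ ÷ −x = 8x². Subtract (8x²)·D = −8x³ + 32x². Remainder: −2x² + 4x + 16.
Step 4: lead(−2x² + 4x + 16) ÷ lead(D) = −2x² ÷ −x = 2x. Subtract (2x)·D = −2x² + 8x. Remainder: −4x + 16.
Step 5: lead(−4x + 16) ÷ lead(D) = −4x ÷ −x = 4. Subtract (4)·D = −4x + 16. Remainder: 0.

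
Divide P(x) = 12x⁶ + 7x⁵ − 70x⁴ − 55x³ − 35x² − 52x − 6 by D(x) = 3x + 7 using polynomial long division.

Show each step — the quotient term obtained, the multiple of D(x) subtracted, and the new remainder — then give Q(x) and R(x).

Step 1: lead(12x⁶ + 7x⁵ − 70x⁴ − 55x³ − 35x² − 52x − 6) ÷ lead(D) = 12x⁶ ÷ 3x = 4x⁵. Subtract (4x⁵)·D = 12x⁶ + 28x⁵. Remainder: −21x⁵ − 70x⁴ − 55x³ − 35x² − 52x − 6.
Step 2: lead(−21x⁵ − 70x⁴ − 55x³ − 35x² − 52x − 6) ÷ lead(D) = −21x⁵ ÷ 3x = −7x⁴. Subtract (−7x⁴)·D = −21x⁵ − 49x⁴. Remainder: −21x⁴ − 55x³ − 35x² − 52x − 6.
Step 3: lead(−21x⁴ − 55x³ − 35x² − 52x − 6) ÷ lead(D) = −21x⁴ ÷ 3x = −7x³. Subtract (−7x³)·D = −21x⁴ − 49x³. Remainder: −6x³ − 35x² − 52x − 6.
Step 4: lead(−6x³ − 35x² − 52x − 6) ÷ lead(D) = −6x³ ÷ 3x = −2x². Subtract (−2x²)·D = −6x³ − 14x². Remainder: −21x² − 52x − 6.
Step 5: lead(−21x² − 52x − 6) ÷ lead(D) = −21x² ÷ 3x = −7x. Subtract (−7x)·D = −21x² − 49x. Remainder: −3x − 6.
Step 6: lead(−3x − 6) ÷ lead(D) = −3x ÷ 3x = −1. Subtract (−1)·D = −3x − 7. Remainder: 1.

Q(x) = 4x⁵ − 7x⁴ − 7x³ − 2x² − 7x − 1; R(x) = 1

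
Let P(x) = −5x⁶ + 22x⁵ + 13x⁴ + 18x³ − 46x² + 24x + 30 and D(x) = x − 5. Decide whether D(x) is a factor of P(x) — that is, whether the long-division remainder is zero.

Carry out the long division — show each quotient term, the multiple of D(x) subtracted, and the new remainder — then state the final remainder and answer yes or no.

R(x) = 0, so D(x) is a factor of P(x). yes

Step 1: lead(−5x⁶ + 22x⁵ + 13x⁴ + 18x³ − 46x² + 24x + 30) ÷ lead(D) = −5x⁶ ÷ x = −5x⁵. Subtract (−5x⁵)·D = −5x⁶ + 25x⁵. Remainder: −3x⁵ + 13x⁴ + 18x³ − 46x² + 24x + 30.
Step 2: lead(−3x⁵ + 13x⁴ + 18x³ − 46x² + 24x + 30) ÷ lead(D) = −3x⁵ ÷ x = −3x⁴. Subtract (−3x⁴)·D = −3x⁵ + 15x⁴. Remainder: −2x⁴ + 18x³ − 46x² + 24x + 30.
Step 3: lead(−2x⁴ + 18x³ − 46x² + 24x + 30) ÷ lead(D) = −2x⁴ ÷ x = −2x³. Subtract (−2x³)·D = −2x⁴ + 10x³. Remainder: 8x³ − 46x² + 24x + 30.
Step 4: lead(8x³ − 46x² + 24x + 30) ÷ lead(D) = 8x³ ÷ x = 8x². Subtract (8x²)·D = 8x³ − 40x². Remainder: −6x² + 24x + 30.
Step 5: lead(−6x² + 24x + 30) ÷ lead(D) = −6x² ÷ x = −6x. Subtract (−6x)·D = −6x² + 30x. Remainder: −6x + 30.
Step 6: lead(−6x + 30) ÷ lead(D) = −6x ÷ x = −6. Subtract (−6)·D = −6x + 30. Remainder: 0.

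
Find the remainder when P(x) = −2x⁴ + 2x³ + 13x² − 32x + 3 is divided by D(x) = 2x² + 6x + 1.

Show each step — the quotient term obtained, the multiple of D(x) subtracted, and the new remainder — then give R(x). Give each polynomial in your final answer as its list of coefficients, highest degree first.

R = [-6, 8]

Step 1: lead(−2x⁴ + 2x³ + 13x² − 32x + 3) ÷ lead(D) = −2x⁴ ÷ 2x² = −x². Subtract (−x²)·D = −2x⁴ − 6x³ − x². Remainder: 8x³ + 14x² − 32x + 3.
Step 2: lead(8x³ + 14x² − 32x + 3) ÷ lead(D) = 8x³ ÷ 2x² = 4x. Subtract (4x)·D = 8x³ + 24x² + 4x. Remainder: −10x² − 36x + 3.
Step 3: lead(−10x² − 36x + 3) ÷ lead(D) = −10x² ÷ 2x² = −5. Subtract (−5)·D = −10x² − 30x − 5. Remainder: −6x + 8.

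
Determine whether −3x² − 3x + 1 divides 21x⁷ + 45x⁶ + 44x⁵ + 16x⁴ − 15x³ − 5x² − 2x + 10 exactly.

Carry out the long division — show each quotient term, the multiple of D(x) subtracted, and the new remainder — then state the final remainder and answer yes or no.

Step 1: lead(21x⁷ + 45x⁶ + 44x⁵ + 16x⁴ − 15x³ − 5x² − 2x + 10) ÷ lead(D) = 21x⁷ ÷ −3x² = −7x⁵. Subtract (−7x⁵)·D = 21x⁷ + 21x⁶ − 7x⁵. Remainder: 24x⁶ + 51x⁵ + 16x⁴ − 15x³ − 5x² − 2x + 10.
Step 2: lead(24x⁶ + 51x⁵ + 16x⁴ − 15x³ − 5x² − 2x + 10) ÷ lead(D) = 24x⁶ ÷ −3x² = −8x⁴. Subtract (−8x⁴)·D = 24x⁶ + 24x⁵ − 8x⁴. Remainder: 27x⁵ + 24x⁴ − 15x³ − 5x² − 2x + 10.
Step 3: lead(27x⁵ + 24x⁴ − 15x³ − 5x² − 2x + 10) ÷ lead(D) = 27x⁵ ÷ −3x² = −9x³. Subtract (−9x³)·D = 27x⁵ + 27x⁴ − 9x³. Remainder: −3x⁴ − 6x³ − 5x² − 2x + 10.
Step 4: lead(−3x⁴ − 6x³ − 5x² − 2x + 10) ÷ lead(D) = −3x⁴ ÷ −3x² = x². Subtract (x²)·D = −3x⁴ − 3x³ + x². Remainder: −3x³ − 6x² − 2x + 10.
Step 5: lead(−3x³ − 6x² − 2x + 10) ÷ lead(D) = −3x³ ÷ −3x² = x. Subtract (x)·D = −3x³ − 3x² + x. Remainder: −3x² − 3x + 10.
Step 6: lead(−3x² − 3x + 10) ÷ lead(D) = −3x² ÷ −3x² = 1. Subtract (1)·D = −3x² − 3x + 1. Remainder: 9.

R(x) = 9, so D(x) is not a factor of P(x). no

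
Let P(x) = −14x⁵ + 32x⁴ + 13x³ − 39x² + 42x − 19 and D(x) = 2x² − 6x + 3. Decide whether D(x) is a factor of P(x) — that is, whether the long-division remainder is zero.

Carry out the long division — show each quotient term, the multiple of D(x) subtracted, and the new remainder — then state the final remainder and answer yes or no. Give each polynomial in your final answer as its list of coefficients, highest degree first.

R = [-1], so D(x) is not a factor of P(x). no

Step 1: lead(−14x⁵ + 32x⁴ + 13x³ − 39x² + 42x − 19) ÷ lead(D) = −14x⁵ ÷ 2x² = −7x³. Subtract (−7x³)·D = −14x⁵ + 42x⁴ − 21x³. Remainder: −10x⁴ + 34x³ − 39x² + 42x − 19.
Step 2: lead(−10x⁴ + 34x³ − 39x² + 42x − 19) ÷ lead(D) = −10x⁴ ÷ 2x² = −5x². Subtract (−5x²)·D = −10x⁴ + 30x³ − 15x². Remainder: 4x³ − 24x² + 42x − 19.
Step 3: lead(4x³ − 24x² + 42x − 19) ÷ lead(D) = 4x³ ÷ 2x² = 2x. Subtract (2x)·D = 4x³ − 12x² + 6x. Remainder: −12x² + 36x − 19.
Step 4: lead(−12x² + 36x − 19) ÷ lead(D) = −12x² ÷ 2x² = −6. Subtract (−6)·D = −12x² + 36x − 18. Remainder: −1.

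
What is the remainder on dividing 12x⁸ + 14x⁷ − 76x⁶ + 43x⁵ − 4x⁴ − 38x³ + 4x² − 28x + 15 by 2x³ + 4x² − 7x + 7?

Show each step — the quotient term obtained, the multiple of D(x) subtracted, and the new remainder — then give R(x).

R(x) = 8

Step 1: lead(12x⁸ + 14x⁷ − 76x⁶ + 43x⁵ − 4x⁴ − 38x³ + 4x² − 28x + 15) ÷ lead(D) = 12x⁸ ÷ 2x³ = 6x⁵. Subtract (6x⁵)·D = 12x⁸ + 24x⁷ − 42x⁶ + 42x⁵. Remainder: −10x⁷ − 34x⁶ + x⁵ − 4x⁴ − 38x³ + 4x² − 28x + 15.
Step 2: lead(−10x⁷ − 34x⁶ + x⁵ − 4x⁴ − 38x³ + 4x² − 28x + 15) ÷ lead(D) = −10x⁷ ÷ 2x³ = −5x⁴. Subtract (−5x⁴)·D = −10x⁷ − 20x⁶ + 35x⁵ − 35x⁴. Remainder: −14x⁶ − 34x⁵ + 31x⁴ − 38x³ + 4x² − 28x + 15.
Step 3: lead(−14x⁶ − 34x⁵ + 31x⁴ − 38x³ + 4x² − 28x + 15) ÷ lead(D) = −14x⁶ ÷ 2x³ = −7x³. Subtract (−7x³)·D = −14x⁶ − 28x⁵ + 49x⁴ − 49x³. Remainder: −6x⁵ − 18x⁴ + 11x³ + 4x² − 28x + 15.
Step 4: lead(−6x⁵ − 18x⁴ + 11x³ + 4x² − 28x + 15) ÷ lead(D) = −6x⁵ ÷ 2x³ = −3x². Subtract (−3x²)·D = −6x⁵ − 12x⁴ + 21x³ − 21x². Remainder: −6x⁴ − 10x³ + 25x² − 28x + 15.
Step 5: lead(−6x⁴ − 10x³ + 25x² − 28x + 15) ÷ lead(D) = −6x⁴ ÷ 2x³ = −3x. Subtract (−3x)·D = −6x⁴ − 12x³ + 21x² − 21x. Remainder: 2x³ + 4x² − 7x + 15.
Step 6: lead(2x³ + 4x² − 7x + 15) ÷ lead(D) = 2x³ ÷ 2x³ = 1. Subtract (1)·D = 2x³ + 4x² − 7x + 7. Remainder: 8.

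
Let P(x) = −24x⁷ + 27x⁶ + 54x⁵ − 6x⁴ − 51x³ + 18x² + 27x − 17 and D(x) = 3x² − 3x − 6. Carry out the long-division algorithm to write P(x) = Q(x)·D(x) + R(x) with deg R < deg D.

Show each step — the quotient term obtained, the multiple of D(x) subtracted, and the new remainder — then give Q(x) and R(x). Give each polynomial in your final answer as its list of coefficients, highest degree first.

Q = [-8, 1, 3, 3, -8, 4]; R = [-9, 7]

Step 1: lead(−24x⁷ + 27x⁶ + 54x⁵ − 6x⁴ − 51x³ + 18x² + 27x − 17) ÷ lead(D) = −24x⁷ ÷ 3x² = −8x⁵. Subtract (−8x⁵)·D = −24x⁷ + 24x⁶ + 48x⁵. Remainder: 3x⁶ + 6x⁵ − 6x⁴ − 51x³ + 18x² + 27x − 17.
Step 2: lead(3x⁶ + 6x⁵ − 6x⁴ − 51x³ + 18x² + 27x − 17) ÷ lead(D) = 3x⁶ ÷ 3x² = x⁴. Subtract (x⁴)·D = 3x⁶ − 3x⁵ − 6x⁴. Remainder: 9x⁵ − 51x³ + 18x² + 27x − 17.
Step 3: lead(9x⁵ − 51x³ + 18x² + 27x − 17) ÷ lead(D) = 9x⁵ ÷ 3x² = 3x³. Subtract (3x³)·D = 9x⁵ − 9x⁴ − 18x³. Remainder: 9x⁴ − 33x³ + 18x² + 27x − 17.
Step 4: lead(9x⁴ − 33x³ + 18x² + 27x − 17) ÷ lead(D) = 9x⁴ ÷ 3x² = 3x². Subtract (3x²)·D = 9x⁴ − 9x³ − 18x². Remainder: −24x³ + 36x² + 27x − 17.
Step 5: lead(−24x³ + 36x² + 27x − 17) ÷ lead(D) = −24x³ ÷ 3x² = −8x. Subtract (−8x)·D = −24x³ + 24x² + 48x. Remainder: 12x² − 21x − 17.
Step 6: lead(12x² − 21x − 17) ÷ lead(D) = 12x² ÷ 3x² = 4. Subtract (4)·D = 12x² − 12x − 24. Remainder: −9x + 7.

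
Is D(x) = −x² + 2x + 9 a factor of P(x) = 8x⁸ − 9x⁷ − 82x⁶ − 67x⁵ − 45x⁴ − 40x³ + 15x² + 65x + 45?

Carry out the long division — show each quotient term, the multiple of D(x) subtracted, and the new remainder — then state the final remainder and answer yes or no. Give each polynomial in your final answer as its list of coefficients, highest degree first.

R = [-1, -9], so D(x) is not a factor of P(x). no

Step 1: lead(8x⁸ − 9x⁷ − 82x⁶ − 67x⁵ − 45x⁴ − 40x³ + 15x² + 65x + 45) ÷ lead(D) = 8x⁸ ÷ −x² = −8x⁶. Subtract (−8x⁶)·D = 8x⁸ − 16x⁷ − 72x⁶. Remainder: 7x⁷ − 10x⁶ − 67x⁵ − 45x⁴ − 40x³ + 15x² + 65x + 45.
Step 2: lead(7x⁷ − 10x⁶ − 67x⁵ − 45x⁴ − 40x³ + 15x² + 65x + 45) ÷ lead(D) = 7x⁷ ÷ −x² = −7x⁵. Subtract (−7x⁵)·D = 7x⁷ − 14x⁶ − 63x⁵. Remainder: 4x⁶ − 4x⁵ − 45x⁴ − 40x³ + 15x² + 65x + 45.
Step 3: lead(4x⁶ − 4x⁵ − 45x⁴ − 40x³ + 15x² + 65x + 45) ÷ lead(D) = 4x⁶ ÷ −x² = −4x⁴. Subtract (−4x⁴)·D = 4x⁶ − 8x⁵ − 36x⁴. Remainder: 4x⁵ − 9x⁴ − 40x³ + 15x² + 65x + 45.
Step 4: lead(4x⁵ − 9x⁴ − 40x³ + 15x² + 65x + 45) ÷ lead(D) = 4x⁵ ÷ −x² = −4x³. Subtract (−4x³)·D = 4x⁵ − 8x⁴ − 36x³. Remainder: −x⁴ − 4x³ + 15x² + 65x + 45.
Step 5: lead(−x⁴ − 4x³ + 15x² + 65x + 45) ÷ lead(D) = −x⁴ ÷ −x² = x². Subtract (x²)·D = −x⁴ + 2x³ + 9x². Remainder: −6x³ + 6x² + 65x + 45.
Step 6: lead(−6x³ + 6x² + 65x + 45) ÷ lead(D) = −6x³ ÷ −x² = 6x. Subtract (6x)·D = −6x³ + 12x² + 54x. Remainder: −6x² + 11x + 45.
Step 7: lead(−6x² + 11x + 45) ÷ lead(D) = −6x² ÷ −x² = 6. Subtract (6)·D = −6x² + 12x + 54. Remainder: −x − 9.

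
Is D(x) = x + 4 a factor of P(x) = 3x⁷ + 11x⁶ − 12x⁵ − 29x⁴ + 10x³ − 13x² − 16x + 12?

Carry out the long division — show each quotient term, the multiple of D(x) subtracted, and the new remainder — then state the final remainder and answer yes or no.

R(x) = −4, so D(x) is not a factor of P(x). no

Step 1: lead(3x⁷ + 11x⁶ − 12x⁵ − 29x⁴ + 10x³ − 13x² − 16x + 12) ÷ lead(D) = 3x⁷ ÷ x = 3x⁶. Subtract (3x⁶)·D = 3x⁷ + 12x⁶. Remainder: −x⁶ − 12x⁵ − 29x⁴ + 10x³ − 13x² − 16x + 12.
Step 2: lead(−x⁶ − 12x⁵ − 29x⁴ + 10x³ − 13x² − 16x + 12) ÷ lead(D) = −x⁶ ÷ x = −x⁵. Subtract (−x⁵)·D = −x⁶ − 4x⁵. Remainder: −8x⁵ − 29x⁴ + 10x³ − 13x² − 16x + 12.
Step 3: lead(−8x⁵ − 29x⁴ + 10x³ − 13x² − 16x + 12) ÷ lead(D) = −8x⁵ ÷ x = −8x⁴. Subtract (−8x⁴)·D = −8x⁵ − 32x⁴. Remainder: 3x⁴ + 10x³ − 13x² − 16x + 12.
Step 4: lead(3x⁴ + 10x³ − 13x² − 16x + 12) ÷ lead(D) = 3x⁴ ÷ x = 3x³. Subtract (3x³)·D = 3x⁴ + 12x³. Remainder: −2x³ − 13x² − 16x + 12.
Step 5: lead(−2x³ − 13x² − 16x + 12) ÷ lead(D) = −2x³ ÷ x = −2x². Subtract (−2x²)·D = −2x³ − 8x². Remainder: −5x² − 16x + 12.
Step 6: lead(−5x² − 16x + 12) ÷ lead(D) = −5x² ÷ x = −5x. Subtract (−5x)·D = −5x² − 20x. Remainder: 4x + 12.
Step 7: lead(4x + 12) ÷ lead(D) = 4x ÷ x = 4. Subtract (4)·D = 4x + 16. Remainder: −4.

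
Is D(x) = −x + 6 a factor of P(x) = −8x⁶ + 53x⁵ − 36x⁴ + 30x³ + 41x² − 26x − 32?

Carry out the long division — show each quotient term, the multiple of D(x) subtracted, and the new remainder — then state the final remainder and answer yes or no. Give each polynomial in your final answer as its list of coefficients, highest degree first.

R = [-8], so D(x) is not a factor of P(x). no

Step 1: lead(−8x⁶ + 53x⁵ − 36x⁴ + 30x³ + 41x² − 26x − 32) ÷ lead(D) = −8x⁶ ÷ −x = 8x⁵. Subtract (8x⁵)·D = −8x⁶ + 48x⁵. Remainder: 5x⁵ − 36x⁴ + 30x³ + 41x² − 26x − 32.
Step 2: lead(5x⁵ − 36x⁴ + 30x³ + 41x² − 26x − 32) ÷ lead(D) = 5x⁵ ÷ −x = −5x⁴. Subtract (−5x⁴)·D = 5x⁵ − 30x⁴. Remainder: −6x⁴ + 30x³ + 41x² − 26x − 32.
Step 3: lead(−6x⁴ + 30x³ + 41x² − 26x − 32) ÷ lead(D) = −6x⁴ ÷ −x = 6x³. Subtract (6x³)·D = −6x⁴ + 36x³. Remainder: −6x³ + 41x² − 26x − 32.
Step 4: lead(−6x³ + 41x² − 26x − 32) ÷ lead(D) = −6x³ ÷ −x = 6x². Subtract (6x²)·D = −6x³ + 36x². Remainder: 5x² − 26x − 32.
Step 5: lead(5x² − 26x − 32) ÷ lead(D) = 5x² ÷ −x = −5x. Subtract (−5x)·D = 5x² − 30x. Remainder: 4x − 32.
Step 6: lead(4x − 32) ÷ lead(D) = 4x ÷ −x = −4. Subtract (−4)·D = 4x − 24. Remainder: −8.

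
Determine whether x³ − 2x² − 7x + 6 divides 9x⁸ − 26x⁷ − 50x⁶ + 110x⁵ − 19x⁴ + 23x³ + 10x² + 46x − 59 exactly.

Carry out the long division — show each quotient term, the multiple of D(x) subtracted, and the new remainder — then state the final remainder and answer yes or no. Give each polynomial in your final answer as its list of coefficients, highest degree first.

Step 1: lead(9x⁸ − 26x⁷ − 50x⁶ + 110x⁵ − 19x⁴ + 23x³ + 10x² + 46x − 59) ÷ lead(D) = 9x⁸ ÷ x³ = 9x⁵. Subtract (9x⁵)·D = 9x⁸ − 18x⁷ − 63x⁶ + 54x⁵. Remainder: −8x⁷ + 13x⁶ + 56x⁵ − 19x⁴ + 23x³ + 10x² + 46x − 59.
Step 2: lead(−8x⁷ + 13x⁶ + 56x⁵ − 19x⁴ + 23x³ + 10x² + 46x − 59) ÷ lead(D) = −8x⁷ ÷ x³ = −8x⁴. Subtract (−8x⁴)·D = −8x⁷ + 16x⁶ + 56x⁵ − 48x⁴. Remainder: −3x⁶ + 29x⁴ + 23x³ + 10x² + 46x − 59.
Step 3: lead(−3x⁶ + 29x⁴ + 23x³ + 10x² + 46x − 59) ÷ lead(D) = −3x⁶ ÷ x³ = −3x³. Subtract (−3x³)·D = −3x⁶ + 6x⁵ + 21x⁴ − 18x³. Remainder: −6x⁵ + 8x⁴ + 41x³ + 10x² + 46x − 59.
Step 4: lead(−6x⁵ + 8x⁴ + 41x³ + 10x² + 46x − 59) ÷ lead(D) = −6x⁵ ÷ x³ = −6x². Subtract (−6x²)·D = −6x⁵ + 12x⁴ + 42x³ − 36x². Remainder: −4x⁴ − x³ + 46x² + 46x − 59.
Step 5: lead(−4x⁴ − x³ + 46x² + 46x − 59) ÷ lead(D) = −4x⁴ ÷ x³ = −4x. Subtract (−4x)·D = −4x⁴ + 8x³ + 28x² − 24x. Remainder: −9x³ + 18x² + 70x − 59.
Step 6: lead(−9x³ + 18x² + 70x − 59) ÷ lead(D) = −9x³ ÷ x³ = −9. Subtract (−9)·D = −9x³ + 18x² + 63x − 54. Remainder: 7x − 5.

R = [7, -5], so D(x) is not a factor of P(x). no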